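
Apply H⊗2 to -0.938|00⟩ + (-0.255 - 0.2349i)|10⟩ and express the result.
(-0.5965 - 0.1175i)|00⟩ + (-0.5965 - 0.1175i)|01⟩ + (-0.3415 + 0.1175i)|10⟩ + (-0.3415 + 0.1175i)|11⟩

H⊗2 gives amp(|y⟩) = (1/2) Σ_x (−1)^(x·y) amp(|x⟩), where x·y is the number of positions in which both x and y have a 1.
|00⟩: (-0.938 + (-0.255 - 0.2349i))/2 = (-0.5965 - 0.1175i)
|01⟩: (-0.938 + (-0.255 - 0.2349i))/2 = (-0.5965 - 0.1175i)
|10⟩: (-0.938 - (-0.255 - 0.2349i))/2 = (-0.3415 + 0.1175i)
|11⟩: (-0.938 - (-0.255 - 0.2349i))/2 = (-0.3415 + 0.1175i)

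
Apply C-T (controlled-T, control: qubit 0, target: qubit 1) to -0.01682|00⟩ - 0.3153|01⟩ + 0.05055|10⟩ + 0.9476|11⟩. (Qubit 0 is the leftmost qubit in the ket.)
-0.01682|00⟩ - 0.3153|01⟩ + 0.05055|10⟩ + (0.6701 + 0.6701i)|11⟩

C-T leaves the control-|0⟩ kets |00⟩, |01⟩ unchanged and applies T to qubit 1 on the control-|1⟩ pair (|10⟩, |11⟩).
T = [[1, 0], [0, (1/√2 + (1/√2)i)]].
With a = amp(|10⟩) = 0.05055 and b = amp(|11⟩) = 0.9476:
new amp(|10⟩) = (1)·a = 0.05055
new amp(|11⟩) = (1/√2 + (1/√2)i)·b = (0.6701 + 0.6701i)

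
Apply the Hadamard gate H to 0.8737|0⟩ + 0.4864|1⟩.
0.9617|0⟩ + 0.2739|1⟩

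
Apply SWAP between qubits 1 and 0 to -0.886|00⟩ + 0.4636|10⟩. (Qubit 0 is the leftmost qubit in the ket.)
-0.886|00⟩ + 0.4636|01⟩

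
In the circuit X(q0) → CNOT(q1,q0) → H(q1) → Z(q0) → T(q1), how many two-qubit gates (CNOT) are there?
1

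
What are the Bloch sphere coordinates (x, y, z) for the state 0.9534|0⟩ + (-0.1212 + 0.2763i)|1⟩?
(-0.2311, 0.5268, 0.8179)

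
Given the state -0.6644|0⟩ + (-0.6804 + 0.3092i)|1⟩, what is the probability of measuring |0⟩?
0.4414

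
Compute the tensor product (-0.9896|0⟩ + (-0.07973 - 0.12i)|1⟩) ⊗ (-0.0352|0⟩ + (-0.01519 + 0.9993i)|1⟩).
0.03483|00⟩ + (0.01503 - 0.9889i)|01⟩ + (0.002806 + 0.004224i)|10⟩ + (0.1211 - 0.07785i)|11⟩

amp(|b₁b₂…⟩) = product of the factor amplitudes for bits b₁, b₂, …; only kets whose every factor amplitude is nonzero survive.
|00⟩: (-0.9896)(-0.0352) = 0.03483
|01⟩: (-0.9896)(-0.01519 + 0.9993i) = (0.01503 - 0.9889i)
|10⟩: (-0.07973 - 0.12i)(-0.0352) = (0.002806 + 0.004224i)
|11⟩: (-0.07973 - 0.12i)(-0.01519 + 0.9993i) = (0.1211 - 0.07785i)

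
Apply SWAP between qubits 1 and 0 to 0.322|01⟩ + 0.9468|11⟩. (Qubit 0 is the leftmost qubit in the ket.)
0.322|10⟩ + 0.9468|11⟩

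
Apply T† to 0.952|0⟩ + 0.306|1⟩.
0.952|0⟩ + (0.2164 - 0.2164i)|1⟩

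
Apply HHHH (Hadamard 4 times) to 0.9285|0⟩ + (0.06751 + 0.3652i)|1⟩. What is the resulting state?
0.9285|0⟩ + (0.06751 + 0.3652i)|1⟩

H² = I, so an even number of Hadamards cancels: H^4 = I and the state is unchanged.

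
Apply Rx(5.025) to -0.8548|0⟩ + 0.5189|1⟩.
(0.6912 - 0.3053i)|0⟩ + (-0.4196 + 0.503i)|1⟩

Rx(5.025) = [[cos(θ/2), −i·sin(θ/2)], [−i·sin(θ/2), cos(θ/2)]]; θ = 5.025, cos(θ/2) ≈ -0.808562, sin(θ/2) ≈ 0.588411.
With a = amp(|0⟩) = -0.8548 and b = amp(|1⟩) = 0.5189:
new amp(|0⟩) = (-0.808562)·a + (-0.588411i)·b = (0.6912 - 0.3053i)
new amp(|1⟩) = (-0.588411i)·a + (-0.808562)·b = (-0.4196 + 0.503i)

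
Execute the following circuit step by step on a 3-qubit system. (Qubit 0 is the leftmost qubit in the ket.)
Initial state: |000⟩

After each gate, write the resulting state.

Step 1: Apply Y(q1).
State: i|010⟩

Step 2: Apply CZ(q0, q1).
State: i|010⟩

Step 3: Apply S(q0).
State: i|010⟩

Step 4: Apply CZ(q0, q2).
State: i|010⟩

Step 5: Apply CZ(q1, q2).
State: i|010⟩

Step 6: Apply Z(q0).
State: i|010⟩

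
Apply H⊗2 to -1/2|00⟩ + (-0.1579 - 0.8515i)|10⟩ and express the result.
(-0.329 - 0.4258i)|00⟩ + (-0.329 - 0.4258i)|01⟩ + (-0.1711 + 0.4258i)|10⟩ + (-0.1711 + 0.4258i)|11⟩

H⊗2 gives amp(|y⟩) = (1/2) Σ_x (−1)^(x·y) amp(|x⟩), where x·y is the number of positions in which both x and y have a 1.
|00⟩: (-1/2 + (-0.1579 - 0.8515i))/2 = (-0.329 - 0.4258i)
|01⟩: (-1/2 + (-0.1579 - 0.8515i))/2 = (-0.329 - 0.4258i)
|10⟩: (-1/2 - (-0.1579 - 0.8515i))/2 = (-0.1711 + 0.4258i)
|11⟩: (-1/2 - (-0.1579 - 0.8515i))/2 = (-0.1711 + 0.4258i)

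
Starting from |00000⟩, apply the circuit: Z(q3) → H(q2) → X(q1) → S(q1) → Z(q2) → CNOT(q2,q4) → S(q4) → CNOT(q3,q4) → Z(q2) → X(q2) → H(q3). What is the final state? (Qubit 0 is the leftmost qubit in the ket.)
-1/2|01001⟩ - 1/2|01011⟩ + (1/2)i|01100⟩ + (1/2)i|01110⟩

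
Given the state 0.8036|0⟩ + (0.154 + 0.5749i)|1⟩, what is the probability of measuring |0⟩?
0.6458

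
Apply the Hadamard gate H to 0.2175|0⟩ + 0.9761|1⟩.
0.844|0⟩ - 0.5364|1⟩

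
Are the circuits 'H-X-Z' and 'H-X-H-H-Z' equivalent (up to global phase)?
Yes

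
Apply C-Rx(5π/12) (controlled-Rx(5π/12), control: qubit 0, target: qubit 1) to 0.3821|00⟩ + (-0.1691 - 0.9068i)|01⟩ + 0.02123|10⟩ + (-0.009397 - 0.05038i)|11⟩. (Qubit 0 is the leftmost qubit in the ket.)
0.3821|00⟩ + (-0.1691 - 0.9068i)|01⟩ + (-0.01383 + 0.005721i)|10⟩ + (-0.007455 - 0.05289i)|11⟩

C-Rx(5π/12) leaves the control-|0⟩ kets |00⟩, |01⟩ unchanged and applies Rx(5π/12) to qubit 1 on the control-|1⟩ pair (|10⟩, |11⟩).
Rx(5π/12) = [[cos(θ/2), −i·sin(θ/2)], [−i·sin(θ/2), cos(θ/2)]]; θ = 5π/12, cos(θ/2) ≈ 0.793353, sin(θ/2) ≈ 0.608761.
With a = amp(|10⟩) = 0.02123 and b = amp(|11⟩) = (-0.009397 - 0.05038i):
new amp(|10⟩) = (0.793353)·a + (-0.608761i)·b = (-0.01383 + 0.005721i)
new amp(|11⟩) = (-0.608761i)·a + (0.793353)·b = (-0.007455 - 0.05289i)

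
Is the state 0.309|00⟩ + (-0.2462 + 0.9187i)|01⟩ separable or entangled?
Separable

Writing the state as a|00⟩ + b|01⟩ + c|10⟩ + d|11⟩, it is a product state iff ad − bc = 0.
Here (a, b, c, d) = (0.309, (-0.2462 + 0.9187i), 0, 0): ad − bc = (0.309)(0) − (-0.2462 + 0.9187i)(0) = 0, so the state is separable.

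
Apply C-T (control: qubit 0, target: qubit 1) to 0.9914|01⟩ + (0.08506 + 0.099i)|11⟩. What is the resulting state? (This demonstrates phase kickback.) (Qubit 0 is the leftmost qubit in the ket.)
0.9914|01⟩ + (-0.009857 + 0.1302i)|11⟩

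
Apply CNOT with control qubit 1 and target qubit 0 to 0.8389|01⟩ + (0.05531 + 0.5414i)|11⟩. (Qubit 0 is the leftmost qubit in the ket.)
(0.05531 + 0.5414i)|01⟩ + 0.8389|11⟩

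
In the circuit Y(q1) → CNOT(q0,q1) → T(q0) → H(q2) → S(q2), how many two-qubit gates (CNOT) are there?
1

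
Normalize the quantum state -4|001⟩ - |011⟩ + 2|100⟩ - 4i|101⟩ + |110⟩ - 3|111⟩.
-0.5835|001⟩ - 0.1459|011⟩ + 0.2917|100⟩ - 0.5835i|101⟩ + 0.1459|110⟩ - 0.4376|111⟩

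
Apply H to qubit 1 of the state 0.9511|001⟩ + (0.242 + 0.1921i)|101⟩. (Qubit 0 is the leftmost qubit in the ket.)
0.6725|001⟩ + 0.6725|011⟩ + (0.1711 + 0.1358i)|101⟩ + (0.1711 + 0.1358i)|111⟩

H on qubit 1 mixes each pair of kets that differ only in qubit 1: amplitudes (a, b) of (|…0…⟩, |…1…⟩) become ((a + b)/√2, (a − b)/√2). Kets absent from the input have amplitude 0.
(|001⟩, |011⟩): (a, b) = (0.9511, 0) → (0.6725, 0.6725)
(|101⟩, |111⟩): (a, b) = ((0.242 + 0.1921i), 0) → ((0.1711 + 0.1358i), (0.1711 + 0.1358i))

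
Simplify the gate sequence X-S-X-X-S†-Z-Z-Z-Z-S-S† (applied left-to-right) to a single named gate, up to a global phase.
X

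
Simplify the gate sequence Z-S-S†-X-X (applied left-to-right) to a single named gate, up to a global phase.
Z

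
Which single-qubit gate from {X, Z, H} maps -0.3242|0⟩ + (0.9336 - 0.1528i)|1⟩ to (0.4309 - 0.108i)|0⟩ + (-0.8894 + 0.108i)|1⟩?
H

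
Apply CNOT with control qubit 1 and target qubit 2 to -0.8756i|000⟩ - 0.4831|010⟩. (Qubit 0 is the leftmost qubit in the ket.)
-0.8756i|000⟩ - 0.4831|011⟩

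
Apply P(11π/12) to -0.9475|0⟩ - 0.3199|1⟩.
-0.9475|0⟩ + (0.309 - 0.0828i)|1⟩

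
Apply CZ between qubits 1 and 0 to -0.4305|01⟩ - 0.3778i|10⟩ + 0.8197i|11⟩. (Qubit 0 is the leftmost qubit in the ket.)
-0.4305|01⟩ - 0.3778i|10⟩ - 0.8197i|11⟩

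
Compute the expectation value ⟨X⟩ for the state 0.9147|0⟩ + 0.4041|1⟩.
0.7393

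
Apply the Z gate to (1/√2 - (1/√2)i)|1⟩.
(-1/√2 + (1/√2)i)|1⟩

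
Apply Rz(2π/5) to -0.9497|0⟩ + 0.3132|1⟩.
(-0.7683 + 0.5582i)|0⟩ + (0.2534 + 0.1841i)|1⟩

Rz(2π/5) = [[e^(−iθ/2), 0], [0, e^(iθ/2)]] with e^(±iθ/2) = cos(θ/2) ± i·sin(θ/2); θ = 2π/5, cos(θ/2) ≈ 0.809017, sin(θ/2) ≈ 0.587785.
With a = amp(|0⟩) = -0.9497 and b = amp(|1⟩) = 0.3132:
new amp(|0⟩) = (0.809017 - 0.587785i)·a = (-0.7683 + 0.5582i)
new amp(|1⟩) = (0.809017 + 0.587785i)·b = (0.2534 + 0.1841i)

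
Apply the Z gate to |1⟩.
-|1⟩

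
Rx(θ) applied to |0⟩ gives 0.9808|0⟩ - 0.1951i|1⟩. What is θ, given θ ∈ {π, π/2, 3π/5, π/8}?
π/8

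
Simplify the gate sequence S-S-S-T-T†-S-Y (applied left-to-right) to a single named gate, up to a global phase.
Y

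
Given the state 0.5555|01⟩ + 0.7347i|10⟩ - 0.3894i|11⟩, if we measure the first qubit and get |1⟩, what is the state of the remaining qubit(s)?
0.8836i|0⟩ - 0.4683i|1⟩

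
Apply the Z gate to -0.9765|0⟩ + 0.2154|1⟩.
-0.9765|0⟩ - 0.2154|1⟩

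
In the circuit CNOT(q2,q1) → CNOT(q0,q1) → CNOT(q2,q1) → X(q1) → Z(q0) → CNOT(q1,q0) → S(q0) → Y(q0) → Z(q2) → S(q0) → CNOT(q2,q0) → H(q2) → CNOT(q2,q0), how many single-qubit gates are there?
7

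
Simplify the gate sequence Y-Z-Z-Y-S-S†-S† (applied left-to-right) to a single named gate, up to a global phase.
S†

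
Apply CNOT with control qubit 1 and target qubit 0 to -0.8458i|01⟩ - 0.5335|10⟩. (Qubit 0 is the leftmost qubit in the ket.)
-0.5335|10⟩ - 0.8458i|11⟩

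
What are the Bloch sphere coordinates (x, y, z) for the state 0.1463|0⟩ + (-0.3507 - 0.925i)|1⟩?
(-0.1026, -0.2707, -0.9572)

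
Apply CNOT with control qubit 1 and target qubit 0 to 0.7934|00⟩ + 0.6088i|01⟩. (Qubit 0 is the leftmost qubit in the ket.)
0.7934|00⟩ + 0.6088i|11⟩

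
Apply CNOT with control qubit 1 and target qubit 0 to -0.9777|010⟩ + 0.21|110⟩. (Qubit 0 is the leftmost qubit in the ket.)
0.21|010⟩ - 0.9777|110⟩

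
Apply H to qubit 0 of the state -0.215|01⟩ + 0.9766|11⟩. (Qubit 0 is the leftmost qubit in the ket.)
0.5385|01⟩ - 0.8426|11⟩

H on qubit 0 mixes each pair of kets that differ only in qubit 0: amplitudes (a, b) of (|…0…⟩, |…1…⟩) become ((a + b)/√2, (a − b)/√2). Kets absent from the input have amplitude 0.
(|01⟩, |11⟩): (a, b) = (-0.215, 0.9766) → (0.5385, -0.8426)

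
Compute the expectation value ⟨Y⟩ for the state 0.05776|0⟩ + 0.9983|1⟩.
0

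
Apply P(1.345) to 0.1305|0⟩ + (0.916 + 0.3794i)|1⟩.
0.1305|0⟩ + (-0.1647 + 0.9777i)|1⟩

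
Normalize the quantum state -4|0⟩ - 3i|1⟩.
-0.8|0⟩ - 0.6i|1⟩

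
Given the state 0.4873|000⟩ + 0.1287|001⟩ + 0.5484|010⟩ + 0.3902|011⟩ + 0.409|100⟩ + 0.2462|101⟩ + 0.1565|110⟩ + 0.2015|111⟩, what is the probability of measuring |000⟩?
0.2375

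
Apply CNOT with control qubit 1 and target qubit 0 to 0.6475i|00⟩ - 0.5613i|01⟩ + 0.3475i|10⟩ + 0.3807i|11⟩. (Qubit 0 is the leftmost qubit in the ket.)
0.6475i|00⟩ + 0.3807i|01⟩ + 0.3475i|10⟩ - 0.5613i|11⟩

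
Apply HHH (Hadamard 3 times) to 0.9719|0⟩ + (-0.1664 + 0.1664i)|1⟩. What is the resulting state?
(0.5696 + 0.1177i)|0⟩ + (0.8049 - 0.1177i)|1⟩

H² = I, so H^3 = H: a single Hadamard. With (a, b) = (0.9719, (-0.1664 + 0.1664i)), H gives ((a + b)/√2, (a − b)/√2) = ((0.5696 + 0.1177i), (0.8049 - 0.1177i)).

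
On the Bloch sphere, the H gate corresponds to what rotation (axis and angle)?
Rotation by π around the (x+z)/√2 axis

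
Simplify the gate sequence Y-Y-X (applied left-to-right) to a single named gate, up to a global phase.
X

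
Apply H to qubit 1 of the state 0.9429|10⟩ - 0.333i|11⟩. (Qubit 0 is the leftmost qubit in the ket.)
(0.6667 - 0.2355i)|10⟩ + (0.6667 + 0.2355i)|11⟩

H on qubit 1 mixes each pair of kets that differ only in qubit 1: amplitudes (a, b) of (|…0…⟩, |…1…⟩) become ((a + b)/√2, (a − b)/√2). Kets absent from the input have amplitude 0.
(|10⟩, |11⟩): (a, b) = (0.9429, -0.333i) → ((0.6667 - 0.2355i), (0.6667 + 0.2355i))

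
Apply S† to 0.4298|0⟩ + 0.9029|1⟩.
0.4298|0⟩ - 0.9029i|1⟩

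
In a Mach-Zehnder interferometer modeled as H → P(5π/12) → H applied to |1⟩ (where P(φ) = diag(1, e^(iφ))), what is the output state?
(0.3706 - 0.483i)|0⟩ + (0.6294 + 0.483i)|1⟩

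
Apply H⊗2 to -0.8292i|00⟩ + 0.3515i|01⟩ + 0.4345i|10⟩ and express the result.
-0.0216i|00⟩ - 0.3731i|01⟩ - 0.4561i|10⟩ - 0.8076i|11⟩

H⊗2 gives amp(|y⟩) = (1/2) Σ_x (−1)^(x·y) amp(|x⟩), where x·y is the number of positions in which both x and y have a 1.
|00⟩: (-0.8292i + 0.3515i + 0.4345i)/2 = -0.0216i
|01⟩: (-0.8292i - 0.3515i + 0.4345i)/2 = -0.3731i
|10⟩: (-0.8292i + 0.3515i - 0.4345i)/2 = -0.4561i
|11⟩: (-0.8292i - 0.3515i - 0.4345i)/2 = -0.8076i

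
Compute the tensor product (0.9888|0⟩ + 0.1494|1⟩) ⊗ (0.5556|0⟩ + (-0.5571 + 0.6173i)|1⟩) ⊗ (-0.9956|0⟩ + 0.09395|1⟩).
-0.547|000⟩ + 0.05161|001⟩ + (0.5484 - 0.6077i)|010⟩ + (-0.05175 + 0.05735i)|011⟩ - 0.08264|100⟩ + 0.007798|101⟩ + (0.08286 - 0.09182i)|110⟩ + (-0.00782 + 0.008665i)|111⟩

amp(|b₁b₂…⟩) = product of the factor amplitudes for bits b₁, b₂, …; only kets whose every factor amplitude is nonzero survive.
|000⟩: (0.9888)(0.5556)(-0.9956) = -0.547
|001⟩: (0.9888)(0.5556)(0.09395) = 0.05161
|010⟩: (0.9888)(-0.5571 + 0.6173i)(-0.9956) = (0.5484 - 0.6077i)
|011⟩: (0.9888)(-0.5571 + 0.6173i)(0.09395) = (-0.05175 + 0.05735i)
|100⟩: (0.1494)(0.5556)(-0.9956) = -0.08264
|101⟩: (0.1494)(0.5556)(0.09395) = 0.007798
|110⟩: (0.1494)(-0.5571 + 0.6173i)(-0.9956) = (0.08286 - 0.09182i)
|111⟩: (0.1494)(-0.5571 + 0.6173i)(0.09395) = (-0.00782 + 0.008665i)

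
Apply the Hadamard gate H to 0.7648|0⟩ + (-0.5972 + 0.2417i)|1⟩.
(0.1185 + 0.1709i)|0⟩ + (0.9631 - 0.1709i)|1⟩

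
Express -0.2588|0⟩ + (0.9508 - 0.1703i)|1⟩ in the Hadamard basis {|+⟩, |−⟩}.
(0.4893 - 0.1204i)|+⟩ + (-0.8553 + 0.1204i)|−⟩

With |ψ⟩ = α|0⟩ + β|1⟩, the Hadamard-basis coefficients are ⟨+|ψ⟩ = (α + β)/√2 and ⟨−|ψ⟩ = (α − β)/√2.
Here α = -0.2588, β = (0.9508 - 0.1703i): (α + β)/√2 = (0.4893 - 0.1204i), (α − β)/√2 = (-0.8553 + 0.1204i).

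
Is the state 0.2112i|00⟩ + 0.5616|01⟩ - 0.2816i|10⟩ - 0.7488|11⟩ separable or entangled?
Separable

Writing the state as a|00⟩ + b|01⟩ + c|10⟩ + d|11⟩, it is a product state iff ad − bc = 0.
Here (a, b, c, d) = (0.2112i, 0.5616, -0.2816i, -0.7488): ad − bc = (0.2112i)(-0.7488) − (0.5616)(-0.2816i) = 0, so the state is separable.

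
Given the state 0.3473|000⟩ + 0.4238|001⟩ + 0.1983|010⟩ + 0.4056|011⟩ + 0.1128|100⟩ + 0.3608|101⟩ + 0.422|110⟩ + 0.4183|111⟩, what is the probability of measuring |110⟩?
0.1781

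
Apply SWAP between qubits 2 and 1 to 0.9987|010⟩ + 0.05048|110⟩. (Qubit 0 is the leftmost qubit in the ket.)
0.9987|001⟩ + 0.05048|101⟩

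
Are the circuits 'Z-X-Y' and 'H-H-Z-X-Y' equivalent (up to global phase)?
Yes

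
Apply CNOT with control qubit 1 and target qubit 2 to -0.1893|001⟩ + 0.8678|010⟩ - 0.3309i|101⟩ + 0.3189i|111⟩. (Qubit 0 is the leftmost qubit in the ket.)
-0.1893|001⟩ + 0.8678|011⟩ - 0.3309i|101⟩ + 0.3189i|110⟩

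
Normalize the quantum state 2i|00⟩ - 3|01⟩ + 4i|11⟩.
0.3714i|00⟩ - 0.5571|01⟩ + 0.7428i|11⟩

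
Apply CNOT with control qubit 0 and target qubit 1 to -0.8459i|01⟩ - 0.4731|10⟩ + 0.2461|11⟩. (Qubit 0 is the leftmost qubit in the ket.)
-0.8459i|01⟩ + 0.2461|10⟩ - 0.4731|11⟩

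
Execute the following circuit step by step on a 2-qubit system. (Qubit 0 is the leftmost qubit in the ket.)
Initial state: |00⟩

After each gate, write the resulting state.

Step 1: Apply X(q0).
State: |10⟩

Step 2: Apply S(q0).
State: i|10⟩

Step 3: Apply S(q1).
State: i|10⟩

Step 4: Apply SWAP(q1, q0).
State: i|01⟩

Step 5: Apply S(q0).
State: i|01⟩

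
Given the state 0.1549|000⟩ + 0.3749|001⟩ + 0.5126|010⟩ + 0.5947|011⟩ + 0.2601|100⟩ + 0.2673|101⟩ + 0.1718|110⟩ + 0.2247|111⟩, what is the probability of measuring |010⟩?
0.2628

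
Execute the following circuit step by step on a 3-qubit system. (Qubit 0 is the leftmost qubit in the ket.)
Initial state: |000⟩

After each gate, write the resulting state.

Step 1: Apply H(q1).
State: 1/√2|000⟩ + 1/√2|010⟩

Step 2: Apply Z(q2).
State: 1/√2|000⟩ + 1/√2|010⟩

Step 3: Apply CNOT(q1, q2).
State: 1/√2|000⟩ + 1/√2|011⟩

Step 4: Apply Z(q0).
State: 1/√2|000⟩ + 1/√2|011⟩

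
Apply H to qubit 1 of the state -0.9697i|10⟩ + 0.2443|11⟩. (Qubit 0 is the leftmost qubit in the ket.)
(0.1727 - 0.6857i)|10⟩ + (-0.1727 - 0.6857i)|11⟩

H on qubit 1 mixes each pair of kets that differ only in qubit 1: amplitudes (a, b) of (|…0…⟩, |…1…⟩) become ((a + b)/√2, (a − b)/√2). Kets absent from the input have amplitude 0.
(|10⟩, |11⟩): (a, b) = (-0.9697i, 0.2443) → ((0.1727 - 0.6857i), (-0.1727 - 0.6857i))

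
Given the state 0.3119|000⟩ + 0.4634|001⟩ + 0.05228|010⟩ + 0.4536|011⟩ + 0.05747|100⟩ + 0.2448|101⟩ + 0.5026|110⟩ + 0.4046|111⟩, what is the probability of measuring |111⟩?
0.1637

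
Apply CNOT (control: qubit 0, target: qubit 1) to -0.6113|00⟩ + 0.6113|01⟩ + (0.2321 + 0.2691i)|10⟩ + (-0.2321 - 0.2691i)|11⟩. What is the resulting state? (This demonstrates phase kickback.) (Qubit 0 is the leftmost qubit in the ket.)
-0.6113|00⟩ + 0.6113|01⟩ + (-0.2321 - 0.2691i)|10⟩ + (0.2321 + 0.2691i)|11⟩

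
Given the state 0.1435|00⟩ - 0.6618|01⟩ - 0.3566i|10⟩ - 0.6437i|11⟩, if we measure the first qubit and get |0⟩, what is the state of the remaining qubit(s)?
0.2119|0⟩ - 0.9773|1⟩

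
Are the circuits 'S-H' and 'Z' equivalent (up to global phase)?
No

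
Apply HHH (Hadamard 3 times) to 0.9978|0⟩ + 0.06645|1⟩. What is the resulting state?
0.7525|0⟩ + 0.6586|1⟩

H² = I, so H^3 = H: a single Hadamard. With (a, b) = (0.9978, 0.06645), H gives ((a + b)/√2, (a − b)/√2) = (0.7525, 0.6586).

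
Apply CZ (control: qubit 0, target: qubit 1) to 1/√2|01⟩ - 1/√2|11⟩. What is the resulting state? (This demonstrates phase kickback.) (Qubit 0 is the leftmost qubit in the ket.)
1/√2|01⟩ + 1/√2|11⟩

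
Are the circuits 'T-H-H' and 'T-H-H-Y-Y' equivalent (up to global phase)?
Yes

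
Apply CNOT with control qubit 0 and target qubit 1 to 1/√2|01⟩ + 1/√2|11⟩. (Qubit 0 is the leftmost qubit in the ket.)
1/√2|01⟩ + 1/√2|10⟩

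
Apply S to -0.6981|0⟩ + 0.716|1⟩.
-0.6981|0⟩ + 0.716i|1⟩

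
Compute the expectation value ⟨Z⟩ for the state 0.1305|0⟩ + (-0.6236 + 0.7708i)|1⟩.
-0.966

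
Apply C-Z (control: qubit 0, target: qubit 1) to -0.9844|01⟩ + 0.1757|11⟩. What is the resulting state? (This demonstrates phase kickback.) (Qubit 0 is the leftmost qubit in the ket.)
-0.9844|01⟩ - 0.1757|11⟩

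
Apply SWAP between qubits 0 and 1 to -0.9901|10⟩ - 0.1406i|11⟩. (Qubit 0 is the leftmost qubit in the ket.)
-0.9901|01⟩ - 0.1406i|11⟩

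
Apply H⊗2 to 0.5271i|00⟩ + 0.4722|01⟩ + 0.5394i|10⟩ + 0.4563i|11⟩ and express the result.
(0.2361 + 0.7614i)|00⟩ + (-0.2361 + 0.3051i)|01⟩ + (0.2361 - 0.2343i)|10⟩ + (-0.2361 + 0.222i)|11⟩

H⊗2 gives amp(|y⟩) = (1/2) Σ_x (−1)^(x·y) amp(|x⟩), where x·y is the number of positions in which both x and y have a 1.
|00⟩: (0.5271i + 0.4722 + 0.5394i + 0.4563i)/2 = (0.2361 + 0.7614i)
|01⟩: (0.5271i - 0.4722 + 0.5394i - 0.4563i)/2 = (-0.2361 + 0.3051i)
|10⟩: (0.5271i + 0.4722 - 0.5394i - 0.4563i)/2 = (0.2361 - 0.2343i)
|11⟩: (0.5271i - 0.4722 - 0.5394i + 0.4563i)/2 = (-0.2361 + 0.222i)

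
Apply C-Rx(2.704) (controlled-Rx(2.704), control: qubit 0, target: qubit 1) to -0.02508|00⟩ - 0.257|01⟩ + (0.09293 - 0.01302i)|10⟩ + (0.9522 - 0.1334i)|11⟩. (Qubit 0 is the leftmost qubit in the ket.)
-0.02508|00⟩ - 0.257|01⟩ + (-0.11 - 0.9323i)|10⟩ + (0.194 - 0.1197i)|11⟩

C-Rx(2.704) leaves the control-|0⟩ kets |00⟩, |01⟩ unchanged and applies Rx(2.704) to qubit 1 on the control-|1⟩ pair (|10⟩, |11⟩).
Rx(2.704) = [[cos(θ/2), −i·sin(θ/2)], [−i·sin(θ/2), cos(θ/2)]]; θ = 2.704, cos(θ/2) ≈ 0.217055, sin(θ/2) ≈ 0.976159.
With a = amp(|10⟩) = (0.09293 - 0.01302i) and b = amp(|11⟩) = (0.9522 - 0.1334i):
new amp(|10⟩) = (0.217055)·a + (-0.976159i)·b = (-0.11 - 0.9323i)
new amp(|11⟩) = (-0.976159i)·a + (0.217055)·b = (0.194 - 0.1197i)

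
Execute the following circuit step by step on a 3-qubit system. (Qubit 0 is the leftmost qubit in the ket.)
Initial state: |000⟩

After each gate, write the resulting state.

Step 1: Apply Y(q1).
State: i|010⟩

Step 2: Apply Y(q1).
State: |000⟩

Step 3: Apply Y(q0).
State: i|100⟩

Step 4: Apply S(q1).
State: i|100⟩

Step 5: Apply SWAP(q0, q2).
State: i|001⟩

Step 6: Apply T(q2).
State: (-1/√2 + (1/√2)i)|001⟩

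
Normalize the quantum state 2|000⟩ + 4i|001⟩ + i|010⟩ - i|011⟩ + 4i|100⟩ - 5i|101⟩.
0.252|000⟩ + 0.504i|001⟩ + 0.126i|010⟩ - 0.126i|011⟩ + 0.504i|100⟩ - 0.6299i|101⟩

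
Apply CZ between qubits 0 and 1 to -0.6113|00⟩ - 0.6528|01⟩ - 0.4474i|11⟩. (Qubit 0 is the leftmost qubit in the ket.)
-0.6113|00⟩ - 0.6528|01⟩ + 0.4474i|11⟩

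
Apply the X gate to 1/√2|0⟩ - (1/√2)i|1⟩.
-(1/√2)i|0⟩ + 1/√2|1⟩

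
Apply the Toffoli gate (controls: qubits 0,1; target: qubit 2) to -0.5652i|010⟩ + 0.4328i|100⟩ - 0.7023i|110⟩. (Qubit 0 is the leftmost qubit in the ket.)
-0.5652i|010⟩ + 0.4328i|100⟩ - 0.7023i|111⟩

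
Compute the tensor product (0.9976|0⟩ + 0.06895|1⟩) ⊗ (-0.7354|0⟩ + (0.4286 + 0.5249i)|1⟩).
-0.7336|00⟩ + (0.4276 + 0.5236i)|01⟩ - 0.05071|10⟩ + (0.02955 + 0.03619i)|11⟩

amp(|b₁b₂…⟩) = product of the factor amplitudes for bits b₁, b₂, …; only kets whose every factor amplitude is nonzero survive.
|00⟩: (0.9976)(-0.7354) = -0.7336
|01⟩: (0.9976)(0.4286 + 0.5249i) = (0.4276 + 0.5236i)
|10⟩: (0.06895)(-0.7354) = -0.05071
|11⟩: (0.06895)(0.4286 + 0.5249i) = (0.02955 + 0.03619i)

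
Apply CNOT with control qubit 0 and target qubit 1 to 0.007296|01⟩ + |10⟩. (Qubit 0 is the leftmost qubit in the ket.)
0.007296|01⟩ + |11⟩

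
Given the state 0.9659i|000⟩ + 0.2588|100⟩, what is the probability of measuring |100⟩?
0.06698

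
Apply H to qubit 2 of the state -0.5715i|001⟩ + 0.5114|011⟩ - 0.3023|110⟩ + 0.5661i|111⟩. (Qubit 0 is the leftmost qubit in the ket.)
-0.4041i|000⟩ + 0.4041i|001⟩ + 0.3616|010⟩ - 0.3616|011⟩ + (-0.2138 + 0.4003i)|110⟩ + (-0.2138 - 0.4003i)|111⟩

H on qubit 2 mixes each pair of kets that differ only in qubit 2: amplitudes (a, b) of (|…0…⟩, |…1…⟩) become ((a + b)/√2, (a − b)/√2). Kets absent from the input have amplitude 0.
(|000⟩, |001⟩): (a, b) = (0, -0.5715i) → (-0.4041i, 0.4041i)
(|010⟩, |011⟩): (a, b) = (0, 0.5114) → (0.3616, -0.3616)
(|110⟩, |111⟩): (a, b) = (-0.3023, 0.5661i) → ((-0.2138 + 0.4003i), (-0.2138 - 0.4003i))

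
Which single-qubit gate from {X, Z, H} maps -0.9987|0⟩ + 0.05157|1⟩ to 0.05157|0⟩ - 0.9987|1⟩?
X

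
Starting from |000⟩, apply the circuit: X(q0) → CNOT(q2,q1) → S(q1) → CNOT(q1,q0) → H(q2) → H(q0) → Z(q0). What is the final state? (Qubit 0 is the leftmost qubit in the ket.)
1/2|000⟩ + 1/2|001⟩ + 1/2|100⟩ + 1/2|101⟩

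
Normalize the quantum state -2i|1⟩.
-i|1⟩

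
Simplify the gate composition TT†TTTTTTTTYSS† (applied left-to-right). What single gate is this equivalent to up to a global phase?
Y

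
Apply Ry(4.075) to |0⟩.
-0.4499|0⟩ + 0.8931|1⟩

Ry(4.075) = [[cos(θ/2), −sin(θ/2)], [sin(θ/2), cos(θ/2)]]; θ = 4.075, cos(θ/2) ≈ -0.449945, sin(θ/2) ≈ 0.893056.
With a = amp(|0⟩) = 1 and b = amp(|1⟩) = 0:
new amp(|0⟩) = (-0.449945)·a + (-0.893056)·b = -0.4499
new amp(|1⟩) = (0.893056)·a + (-0.449945)·b = 0.8931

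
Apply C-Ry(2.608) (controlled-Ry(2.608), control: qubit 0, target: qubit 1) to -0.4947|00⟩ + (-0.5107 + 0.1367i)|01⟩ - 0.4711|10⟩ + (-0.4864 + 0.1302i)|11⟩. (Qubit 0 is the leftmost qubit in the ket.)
-0.4947|00⟩ + (-0.5107 + 0.1367i)|01⟩ + (0.345 - 0.1256i)|10⟩ + (-0.5827 + 0.03433i)|11⟩

C-Ry(2.608) leaves the control-|0⟩ kets |00⟩, |01⟩ unchanged and applies Ry(2.608) to qubit 1 on the control-|1⟩ pair (|10⟩, |11⟩).
Ry(2.608) = [[cos(θ/2), −sin(θ/2)], [sin(θ/2), cos(θ/2)]]; θ = 2.608, cos(θ/2) ≈ 0.263642, sin(θ/2) ≈ 0.96462.
With a = amp(|10⟩) = -0.4711 and b = amp(|11⟩) = (-0.4864 + 0.1302i):
new amp(|10⟩) = (0.263642)·a + (-0.96462)·b = (0.345 - 0.1256i)
new amp(|11⟩) = (0.96462)·a + (0.263642)·b = (-0.5827 + 0.03433i)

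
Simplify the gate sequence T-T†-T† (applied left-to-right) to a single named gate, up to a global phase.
T†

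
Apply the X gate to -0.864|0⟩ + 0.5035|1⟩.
0.5035|0⟩ - 0.864|1⟩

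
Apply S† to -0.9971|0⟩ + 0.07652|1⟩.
-0.9971|0⟩ - 0.07652i|1⟩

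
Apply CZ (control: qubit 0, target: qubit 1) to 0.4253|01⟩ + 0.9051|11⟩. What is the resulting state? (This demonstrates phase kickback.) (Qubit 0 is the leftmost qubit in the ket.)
0.4253|01⟩ - 0.9051|11⟩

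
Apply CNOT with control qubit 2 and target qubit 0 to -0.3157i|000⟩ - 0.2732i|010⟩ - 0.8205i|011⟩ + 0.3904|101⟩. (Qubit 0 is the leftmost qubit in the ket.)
-0.3157i|000⟩ + 0.3904|001⟩ - 0.2732i|010⟩ - 0.8205i|111⟩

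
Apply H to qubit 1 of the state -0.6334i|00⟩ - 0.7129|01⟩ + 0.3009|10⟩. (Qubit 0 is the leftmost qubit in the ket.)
(-0.5041 - 0.4479i)|00⟩ + (0.5041 - 0.4479i)|01⟩ + 0.2128|10⟩ + 0.2128|11⟩

H on qubit 1 mixes each pair of kets that differ only in qubit 1: amplitudes (a, b) of (|…0…⟩, |…1…⟩) become ((a + b)/√2, (a − b)/√2). Kets absent from the input have amplitude 0.
(|00⟩, |01⟩): (a, b) = (-0.6334i, -0.7129) → ((-0.5041 - 0.4479i), (0.5041 - 0.4479i))
(|10⟩, |11⟩): (a, b) = (0.3009, 0) → (0.2128, 0.2128)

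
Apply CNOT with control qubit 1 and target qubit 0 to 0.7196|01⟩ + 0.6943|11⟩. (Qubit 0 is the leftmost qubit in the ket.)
0.6943|01⟩ + 0.7196|11⟩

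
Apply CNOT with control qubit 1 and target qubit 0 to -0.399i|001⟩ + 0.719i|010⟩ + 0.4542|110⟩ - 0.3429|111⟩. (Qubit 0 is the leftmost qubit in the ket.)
-0.399i|001⟩ + 0.4542|010⟩ - 0.3429|011⟩ + 0.719i|110⟩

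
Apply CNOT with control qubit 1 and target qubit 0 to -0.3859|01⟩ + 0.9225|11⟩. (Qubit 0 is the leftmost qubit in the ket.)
0.9225|01⟩ - 0.3859|11⟩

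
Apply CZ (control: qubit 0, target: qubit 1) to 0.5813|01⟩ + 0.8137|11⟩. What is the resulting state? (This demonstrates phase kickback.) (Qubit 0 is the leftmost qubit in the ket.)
0.5813|01⟩ - 0.8137|11⟩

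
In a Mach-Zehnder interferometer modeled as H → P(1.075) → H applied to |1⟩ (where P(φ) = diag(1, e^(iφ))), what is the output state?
(0.2621 - 0.4398i)|0⟩ + (0.7379 + 0.4398i)|1⟩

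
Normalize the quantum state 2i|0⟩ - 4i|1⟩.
(1/√5)i|0⟩ - 0.8944i|1⟩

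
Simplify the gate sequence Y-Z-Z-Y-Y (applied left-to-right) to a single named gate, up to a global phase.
Y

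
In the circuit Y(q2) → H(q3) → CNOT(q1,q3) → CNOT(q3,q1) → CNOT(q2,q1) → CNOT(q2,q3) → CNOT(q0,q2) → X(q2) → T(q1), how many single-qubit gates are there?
4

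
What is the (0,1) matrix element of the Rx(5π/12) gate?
-0.6088i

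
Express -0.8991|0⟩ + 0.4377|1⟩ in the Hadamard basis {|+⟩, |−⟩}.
-0.3263|+⟩ - 0.9453|−⟩

With |ψ⟩ = α|0⟩ + β|1⟩, the Hadamard-basis coefficients are ⟨+|ψ⟩ = (α + β)/√2 and ⟨−|ψ⟩ = (α − β)/√2.
Here α = -0.8991, β = 0.4377: (α + β)/√2 = -0.3263, (α − β)/√2 = -0.9453.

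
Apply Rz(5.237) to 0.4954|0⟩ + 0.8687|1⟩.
(-0.4292 - 0.2475i)|0⟩ + (-0.7525 + 0.434i)|1⟩

Rz(5.237) = [[e^(−iθ/2), 0], [0, e^(iθ/2)]] with e^(±iθ/2) = cos(θ/2) ± i·sin(θ/2); θ = 5.237, cos(θ/2) ≈ -0.866278, sin(θ/2) ≈ 0.499562.
With a = amp(|0⟩) = 0.4954 and b = amp(|1⟩) = 0.8687:
new amp(|0⟩) = (-0.866278 - 0.499562i)·a = (-0.4292 - 0.2475i)
new amp(|1⟩) = (-0.866278 + 0.499562i)·b = (-0.7525 + 0.434i)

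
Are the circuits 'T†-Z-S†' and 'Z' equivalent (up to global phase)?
No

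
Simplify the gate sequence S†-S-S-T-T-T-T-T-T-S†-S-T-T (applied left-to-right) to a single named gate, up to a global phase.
S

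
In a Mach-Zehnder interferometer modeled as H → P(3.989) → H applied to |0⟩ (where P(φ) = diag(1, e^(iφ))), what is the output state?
(0.169 - 0.3748i)|0⟩ + (0.831 + 0.3748i)|1⟩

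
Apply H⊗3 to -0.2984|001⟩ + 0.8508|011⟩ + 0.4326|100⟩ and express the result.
0.3483|000⟩ - 0.04236|001⟩ - 0.2534|010⟩ + 0.5593|011⟩ + 0.04236|100⟩ - 0.3483|101⟩ - 0.5593|110⟩ + 0.2534|111⟩

H⊗3 gives amp(|y⟩) = (1/2√2) Σ_x (−1)^(x·y) amp(|x⟩), where x·y is the number of positions in which both x and y have a 1.
|000⟩: (-0.2984 + 0.8508 + 0.4326)/(2√2) = 0.3483
|001⟩: (0.2984 - 0.8508 + 0.4326)/(2√2) = -0.04236
|010⟩: (-0.2984 - 0.8508 + 0.4326)/(2√2) = -0.2534
|011⟩: (0.2984 + 0.8508 + 0.4326)/(2√2) = 0.5593
|100⟩: (-0.2984 + 0.8508 - 0.4326)/(2√2) = 0.04236
|101⟩: (0.2984 - 0.8508 - 0.4326)/(2√2) = -0.3483
|110⟩: (-0.2984 - 0.8508 - 0.4326)/(2√2) = -0.5593
|111⟩: (0.2984 + 0.8508 - 0.4326)/(2√2) = 0.2534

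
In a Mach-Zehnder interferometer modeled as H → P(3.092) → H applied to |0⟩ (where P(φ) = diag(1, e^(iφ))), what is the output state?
(0.0006147 + 0.02479i)|0⟩ + (0.9994 - 0.02479i)|1⟩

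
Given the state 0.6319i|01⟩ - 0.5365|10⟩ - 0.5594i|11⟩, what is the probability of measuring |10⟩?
0.2878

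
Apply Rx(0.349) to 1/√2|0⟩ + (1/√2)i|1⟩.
0.8191|0⟩ + 0.5736i|1⟩

Rx(0.349) = [[cos(θ/2), −i·sin(θ/2)], [−i·sin(θ/2), cos(θ/2)]]; θ = 0.349, cos(θ/2) ≈ 0.984813, sin(θ/2) ≈ 0.173616.
With a = amp(|0⟩) = 1/√2 and b = amp(|1⟩) = (1/√2)i:
new amp(|0⟩) = (0.984813)·a + (-0.173616i)·b = 0.8191
new amp(|1⟩) = (-0.173616i)·a + (0.984813)·b = 0.5736i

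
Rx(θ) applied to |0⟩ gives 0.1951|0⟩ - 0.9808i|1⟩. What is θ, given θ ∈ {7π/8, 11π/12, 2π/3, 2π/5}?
7π/8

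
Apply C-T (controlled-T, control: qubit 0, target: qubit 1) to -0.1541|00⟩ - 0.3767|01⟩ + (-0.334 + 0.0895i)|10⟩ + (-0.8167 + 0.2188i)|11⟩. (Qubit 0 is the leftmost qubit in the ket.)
-0.1541|00⟩ - 0.3767|01⟩ + (-0.334 + 0.0895i)|10⟩ + (-0.7322 - 0.4228i)|11⟩

C-T leaves the control-|0⟩ kets |00⟩, |01⟩ unchanged and applies T to qubit 1 on the control-|1⟩ pair (|10⟩, |11⟩).
T = [[1, 0], [0, (1/√2 + (1/√2)i)]].
With a = amp(|10⟩) = (-0.334 + 0.0895i) and b = amp(|11⟩) = (-0.8167 + 0.2188i):
new amp(|10⟩) = (1)·a = (-0.334 + 0.0895i)
new amp(|11⟩) = (1/√2 + (1/√2)i)·b = (-0.7322 - 0.4228i)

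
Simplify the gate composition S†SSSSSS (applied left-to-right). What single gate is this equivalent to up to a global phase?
S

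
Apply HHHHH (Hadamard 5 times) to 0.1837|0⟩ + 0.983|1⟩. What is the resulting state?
0.825|0⟩ - 0.5652|1⟩

H² = I, so H^5 = H: a single Hadamard. With (a, b) = (0.1837, 0.983), H gives ((a + b)/√2, (a − b)/√2) = (0.825, -0.5652).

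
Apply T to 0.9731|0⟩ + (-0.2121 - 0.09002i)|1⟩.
0.9731|0⟩ + (-0.08632 - 0.2136i)|1⟩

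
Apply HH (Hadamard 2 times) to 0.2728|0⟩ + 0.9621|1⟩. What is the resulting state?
0.2728|0⟩ + 0.9621|1⟩

H² = I, so an even number of Hadamards cancels: H^2 = I and the state is unchanged.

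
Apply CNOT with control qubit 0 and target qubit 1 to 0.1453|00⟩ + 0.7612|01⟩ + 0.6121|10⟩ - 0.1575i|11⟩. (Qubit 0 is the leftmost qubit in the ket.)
0.1453|00⟩ + 0.7612|01⟩ - 0.1575i|10⟩ + 0.6121|11⟩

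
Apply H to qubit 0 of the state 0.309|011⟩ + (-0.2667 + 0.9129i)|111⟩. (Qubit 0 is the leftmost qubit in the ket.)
(0.02991 + 0.6455i)|011⟩ + (0.4071 - 0.6455i)|111⟩

H on qubit 0 mixes each pair of kets that differ only in qubit 0: amplitudes (a, b) of (|…0…⟩, |…1…⟩) become ((a + b)/√2, (a − b)/√2). Kets absent from the input have amplitude 0.
(|011⟩, |111⟩): (a, b) = (0.309, (-0.2667 + 0.9129i)) → ((0.02991 + 0.6455i), (0.4071 - 0.6455i))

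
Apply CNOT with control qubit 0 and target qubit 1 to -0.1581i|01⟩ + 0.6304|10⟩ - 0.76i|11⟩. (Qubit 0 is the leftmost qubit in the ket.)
-0.1581i|01⟩ - 0.76i|10⟩ + 0.6304|11⟩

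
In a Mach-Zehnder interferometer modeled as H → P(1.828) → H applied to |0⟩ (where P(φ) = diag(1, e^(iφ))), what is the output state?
(0.3728 + 0.4836i)|0⟩ + (0.6272 - 0.4836i)|1⟩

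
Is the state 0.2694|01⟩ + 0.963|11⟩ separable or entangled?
Separable

Writing the state as a|00⟩ + b|01⟩ + c|10⟩ + d|11⟩, it is a product state iff ad − bc = 0.
Here (a, b, c, d) = (0, 0.2694, 0, 0.963): ad − bc = (0)(0.963) − (0.2694)(0) = 0, so the state is separable.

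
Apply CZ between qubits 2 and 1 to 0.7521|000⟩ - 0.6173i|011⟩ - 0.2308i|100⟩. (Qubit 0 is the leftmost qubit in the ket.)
0.7521|000⟩ + 0.6173i|011⟩ - 0.2308i|100⟩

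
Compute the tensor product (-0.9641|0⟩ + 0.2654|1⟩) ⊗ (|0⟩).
-0.9641|00⟩ + 0.2654|10⟩

amp(|b₁b₂…⟩) = product of the factor amplitudes for bits b₁, b₂, …; only kets whose every factor amplitude is nonzero survive.
|00⟩: (-0.9641)(1) = -0.9641
|10⟩: (0.2654)(1) = 0.2654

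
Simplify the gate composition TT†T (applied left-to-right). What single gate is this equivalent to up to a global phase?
T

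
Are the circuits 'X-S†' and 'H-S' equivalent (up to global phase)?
No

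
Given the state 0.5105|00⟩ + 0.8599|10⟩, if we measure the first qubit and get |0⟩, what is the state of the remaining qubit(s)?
|0⟩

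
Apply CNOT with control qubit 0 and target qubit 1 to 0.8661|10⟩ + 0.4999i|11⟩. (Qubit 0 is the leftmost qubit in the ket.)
0.4999i|10⟩ + 0.8661|11⟩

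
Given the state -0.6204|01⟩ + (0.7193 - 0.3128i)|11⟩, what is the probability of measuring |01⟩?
0.3849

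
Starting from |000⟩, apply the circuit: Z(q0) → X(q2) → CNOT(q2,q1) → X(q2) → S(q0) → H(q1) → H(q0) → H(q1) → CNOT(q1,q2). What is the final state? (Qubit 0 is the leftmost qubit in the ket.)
1/√2|011⟩ + 1/√2|111⟩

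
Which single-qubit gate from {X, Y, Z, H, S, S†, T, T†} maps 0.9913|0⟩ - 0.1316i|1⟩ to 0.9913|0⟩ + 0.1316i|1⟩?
Z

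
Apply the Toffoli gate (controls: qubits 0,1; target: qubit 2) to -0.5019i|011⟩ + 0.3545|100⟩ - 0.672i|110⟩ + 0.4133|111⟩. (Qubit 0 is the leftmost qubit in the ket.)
-0.5019i|011⟩ + 0.3545|100⟩ + 0.4133|110⟩ - 0.672i|111⟩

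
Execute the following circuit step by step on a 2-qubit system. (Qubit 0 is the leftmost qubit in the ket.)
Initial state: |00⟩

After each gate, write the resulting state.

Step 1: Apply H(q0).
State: 1/√2|00⟩ + 1/√2|10⟩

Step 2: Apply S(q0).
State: 1/√2|00⟩ + (1/√2)i|10⟩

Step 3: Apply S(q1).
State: 1/√2|00⟩ + (1/√2)i|10⟩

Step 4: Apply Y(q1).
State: (1/√2)i|01⟩ - 1/√2|11⟩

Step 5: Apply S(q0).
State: (1/√2)i|01⟩ - (1/√2)i|11⟩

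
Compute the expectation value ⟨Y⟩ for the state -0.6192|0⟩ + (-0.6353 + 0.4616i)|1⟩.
-0.5716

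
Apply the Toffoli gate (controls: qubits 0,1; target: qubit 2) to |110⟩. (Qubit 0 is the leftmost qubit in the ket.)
|111⟩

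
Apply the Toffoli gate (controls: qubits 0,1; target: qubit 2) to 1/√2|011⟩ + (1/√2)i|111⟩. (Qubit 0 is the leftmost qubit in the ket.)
1/√2|011⟩ + (1/√2)i|110⟩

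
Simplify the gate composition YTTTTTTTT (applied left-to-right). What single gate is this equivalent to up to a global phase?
Y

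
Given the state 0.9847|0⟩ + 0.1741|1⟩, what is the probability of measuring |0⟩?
0.9696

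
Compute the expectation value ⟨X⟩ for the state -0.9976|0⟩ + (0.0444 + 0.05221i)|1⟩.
-0.08859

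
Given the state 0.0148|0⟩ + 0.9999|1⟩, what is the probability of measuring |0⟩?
0.000219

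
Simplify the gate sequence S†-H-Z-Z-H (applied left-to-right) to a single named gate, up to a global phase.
S†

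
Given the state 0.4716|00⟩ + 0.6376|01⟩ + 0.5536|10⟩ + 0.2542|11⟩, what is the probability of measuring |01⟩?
0.4065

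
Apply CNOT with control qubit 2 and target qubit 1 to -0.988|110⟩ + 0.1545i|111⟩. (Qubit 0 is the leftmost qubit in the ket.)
0.1545i|101⟩ - 0.988|110⟩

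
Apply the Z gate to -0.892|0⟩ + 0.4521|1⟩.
-0.892|0⟩ - 0.4521|1⟩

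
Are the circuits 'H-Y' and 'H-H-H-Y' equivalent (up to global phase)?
Yes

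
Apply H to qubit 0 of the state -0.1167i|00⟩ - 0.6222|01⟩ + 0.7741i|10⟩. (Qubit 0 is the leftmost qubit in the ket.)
0.4649i|00⟩ - 0.44|01⟩ - 0.6299i|10⟩ - 0.44|11⟩

H on qubit 0 mixes each pair of kets that differ only in qubit 0: amplitudes (a, b) of (|…0…⟩, |…1…⟩) become ((a + b)/√2, (a − b)/√2). Kets absent from the input have amplitude 0.
(|00⟩, |10⟩): (a, b) = (-0.1167i, 0.7741i) → (0.4649i, -0.6299i)
(|01⟩, |11⟩): (a, b) = (-0.6222, 0) → (-0.44, -0.44)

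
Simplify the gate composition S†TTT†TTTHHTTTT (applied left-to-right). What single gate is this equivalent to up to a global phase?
S†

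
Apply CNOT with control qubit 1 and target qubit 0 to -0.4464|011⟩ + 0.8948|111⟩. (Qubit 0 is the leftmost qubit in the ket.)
0.8948|011⟩ - 0.4464|111⟩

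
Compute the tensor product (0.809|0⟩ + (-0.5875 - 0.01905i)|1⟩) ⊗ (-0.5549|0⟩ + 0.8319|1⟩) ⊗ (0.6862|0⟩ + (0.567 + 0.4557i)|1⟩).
-0.308|000⟩ + (-0.2545 - 0.2046i)|001⟩ + 0.4618|010⟩ + (0.3816 + 0.3067i)|011⟩ + (0.2237 + 0.007254i)|100⟩ + (0.18 + 0.1546i)|101⟩ + (-0.3354 - 0.01087i)|110⟩ + (-0.2699 - 0.2317i)|111⟩

amp(|b₁b₂…⟩) = product of the factor amplitudes for bits b₁, b₂, …; only kets whose every factor amplitude is nonzero survive.
|000⟩: (0.809)(-0.5549)(0.6862) = -0.308
|001⟩: (0.809)(-0.5549)(0.567 + 0.4557i) = (-0.2545 - 0.2046i)
|010⟩: (0.809)(0.8319)(0.6862) = 0.4618
|011⟩: (0.809)(0.8319)(0.567 + 0.4557i) = (0.3816 + 0.3067i)
|100⟩: (-0.5875 - 0.01905i)(-0.5549)(0.6862) = (0.2237 + 0.007254i)
|101⟩: (-0.5875 - 0.01905i)(-0.5549)(0.567 + 0.4557i) = (0.18 + 0.1546i)
|110⟩: (-0.5875 - 0.01905i)(0.8319)(0.6862) = (-0.3354 - 0.01087i)
|111⟩: (-0.5875 - 0.01905i)(0.8319)(0.567 + 0.4557i) = (-0.2699 - 0.2317i)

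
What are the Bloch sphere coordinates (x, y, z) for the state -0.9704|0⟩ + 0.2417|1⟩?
(-0.4691, 0, 0.8833)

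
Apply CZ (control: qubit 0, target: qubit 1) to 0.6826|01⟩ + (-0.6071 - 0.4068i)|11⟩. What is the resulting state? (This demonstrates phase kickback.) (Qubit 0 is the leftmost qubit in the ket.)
0.6826|01⟩ + (0.6071 + 0.4068i)|11⟩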